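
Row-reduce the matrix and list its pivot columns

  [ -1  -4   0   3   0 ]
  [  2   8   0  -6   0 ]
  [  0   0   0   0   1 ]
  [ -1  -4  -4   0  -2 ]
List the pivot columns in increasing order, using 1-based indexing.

1, 3, 5

R1 -> -1·R1
R2 -> R2 − 2·R1
R4 -> R4 + R1
R2 ↔ R4
R2 -> -1/4·R2
R2 -> R2 − 1/2·R3
Pivot columns are the columns containing a leading 1.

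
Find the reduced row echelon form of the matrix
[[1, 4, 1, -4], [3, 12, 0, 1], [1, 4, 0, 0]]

[[1, 4, 0, 0], [0, 0, 1, 0], [0, 0, 0, 1]]

Subtract 3 times R1 from R2.
  [ 1  4   1  -4 ]
  [ 0  0  -3  13 ]
  [ 1  4   0   0 ]
Subtract R1 from R3.
  [ 1  4   1  -4 ]
  [ 0  0  -3  13 ]
  [ 0  0  -1   4 ]
Multiply R2 by -1/3.
  [ 1  4   1     -4 ]
  [ 0  0   1  -13/3 ]
  [ 0  0  -1      4 ]
Add R2 to R3.
  [ 1  4  1     -4 ]
  [ 0  0  1  -13/3 ]
  [ 0  0  0   -1/3 ]
Multiply R3 by -3.
  [ 1  4  1     -4 ]
  [ 0  0  1  -13/3 ]
  [ 0  0  0      1 ]
Add 13/3 times R3 to R2.
  [ 1  4  1  -4 ]
  [ 0  0  1   0 ]
  [ 0  0  0   1 ]
Add 4 times R3 to R1.
  [ 1  4  1  0 ]
  [ 0  0  1  0 ]
  [ 0  0  0  1 ]
Subtract R2 from R1.
  [ 1  4  0  0 ]
  [ 0  0  1  0 ]
  [ 0  0  0  1 ]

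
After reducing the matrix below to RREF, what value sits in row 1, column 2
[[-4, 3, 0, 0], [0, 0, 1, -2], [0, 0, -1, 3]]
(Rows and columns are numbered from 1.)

Multiply r1 by -1/4.
  [ 1  -3/4   0   0 ]
  [ 0     0   1  -2 ]
  [ 0     0  -1   3 ]
Add r2 to r3.
  [ 1  -3/4  0   0 ]
  [ 0     0  1  -2 ]
  [ 0     0  0   1 ]
Add 2 times r3 to r2.
  [ 1  -3/4  0  0 ]
  [ 0     0  1  0 ]
  [ 0     0  0  1 ]

-3/4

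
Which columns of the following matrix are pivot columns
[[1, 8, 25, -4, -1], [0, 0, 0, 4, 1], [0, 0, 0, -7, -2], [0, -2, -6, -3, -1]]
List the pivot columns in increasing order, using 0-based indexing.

0, 1, 3, 4

ρ2 ↔ ρ4
  [ 1   8  25  -4  -1 ]
  [ 0  -2  -6  -3  -1 ]
  [ 0   0   0  -7  -2 ]
  [ 0   0   0   4   1 ]
ρ2 := -1/2·ρ2
  [ 1  8  25   -4   -1 ]
  [ 0  1   3  3/2  1/2 ]
  [ 0  0   0   -7   -2 ]
  [ 0  0   0    4    1 ]
ρ3 := -1/7·ρ3
  [ 1  8  25   -4   -1 ]
  [ 0  1   3  3/2  1/2 ]
  [ 0  0   0    1  2/7 ]
  [ 0  0   0    4    1 ]
ρ4 := ρ4 − 4·ρ3
  [ 1  8  25   -4    -1 ]
  [ 0  1   3  3/2   1/2 ]
  [ 0  0   0    1   2/7 ]
  [ 0  0   0    0  -1/7 ]
ρ4 := -7·ρ4
  [ 1  8  25   -4   -1 ]
  [ 0  1   3  3/2  1/2 ]
  [ 0  0   0    1  2/7 ]
  [ 0  0   0    0    1 ]
ρ3 := ρ3 − 2/7·ρ4
  [ 1  8  25   -4   -1 ]
  [ 0  1   3  3/2  1/2 ]
  [ 0  0   0    1    0 ]
  [ 0  0   0    0    1 ]
ρ2 := ρ2 − 1/2·ρ4
  [ 1  8  25   -4  -1 ]
  [ 0  1   3  3/2   0 ]
  [ 0  0   0    1   0 ]
  [ 0  0   0    0   1 ]
ρ1 := ρ1 + ρ4
  [ 1  8  25   -4  0 ]
  [ 0  1   3  3/2  0 ]
  [ 0  0   0    1  0 ]
  [ 0  0   0    0  1 ]
ρ2 := ρ2 − 3/2·ρ3
  [ 1  8  25  -4  0 ]
  [ 0  1   3   0  0 ]
  [ 0  0   0   1  0 ]
  [ 0  0   0   0  1 ]
ρ1 := ρ1 + 4·ρ3
  [ 1  8  25  0  0 ]
  [ 0  1   3  0  0 ]
  [ 0  0   0  1  0 ]
  [ 0  0   0  0  1 ]
ρ1 := ρ1 − 8·ρ2
  [ 1  0  1  0  0 ]
  [ 0  1  3  0  0 ]
  [ 0  0  0  1  0 ]
  [ 0  0  0  0  1 ]
Pivot columns are the columns containing a leading 1.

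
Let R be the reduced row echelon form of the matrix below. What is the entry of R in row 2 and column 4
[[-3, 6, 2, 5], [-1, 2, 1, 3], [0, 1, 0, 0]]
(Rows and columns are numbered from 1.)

0

Multiply R1 by -1/3.
  [  1  -2  -2/3  -5/3 ]
  [ -1   2     1     3 ]
  [  0   1     0     0 ]
Add R1 to R2.
  [ 1  -2  -2/3  -5/3 ]
  [ 0   0   1/3   4/3 ]
  [ 0   1     0     0 ]
Swap R2 and R3.
  [ 1  -2  -2/3  -5/3 ]
  [ 0   1     0     0 ]
  [ 0   0   1/3   4/3 ]
Multiply R3 by 3.
  [ 1  -2  -2/3  -5/3 ]
  [ 0   1     0     0 ]
  [ 0   0     1     4 ]
Add 2/3 times R3 to R1.
  [ 1  -2  0  1 ]
  [ 0   1  0  0 ]
  [ 0   0  1  4 ]
Add 2 times R2 to R1.
  [ 1  0  0  1 ]
  [ 0  1  0  0 ]
  [ 0  0  1  4 ]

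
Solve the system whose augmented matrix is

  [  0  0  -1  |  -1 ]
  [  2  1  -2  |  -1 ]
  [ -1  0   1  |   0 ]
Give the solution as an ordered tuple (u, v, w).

(1, -1, 1)

ρ1 ↔ ρ2
ρ1 := 1/2·ρ1
ρ3 := ρ3 + ρ1
ρ2 ↔ ρ3
ρ2 := 2·ρ2
ρ3 := -1·ρ3
ρ1 := ρ1 + ρ3
ρ1 := ρ1 − 1/2·ρ2
Reading off the last column: u = 1, v = -1, w = 1.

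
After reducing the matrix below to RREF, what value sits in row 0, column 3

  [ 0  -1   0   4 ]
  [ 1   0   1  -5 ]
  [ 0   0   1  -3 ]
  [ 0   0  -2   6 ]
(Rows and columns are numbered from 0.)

-2

R1 ↔ R2
  [ 1   0   1  -5 ]
  [ 0  -1   0   4 ]
  [ 0   0   1  -3 ]
  [ 0   0  -2   6 ]
R2 := -1·R2
  [ 1  0   1  -5 ]
  [ 0  1   0  -4 ]
  [ 0  0   1  -3 ]
  [ 0  0  -2   6 ]
R4 := R4 + 2·R3
  [ 1  0  1  -5 ]
  [ 0  1  0  -4 ]
  [ 0  0  1  -3 ]
  [ 0  0  0   0 ]
R1 := R1 − R3
  [ 1  0  0  -2 ]
  [ 0  1  0  -4 ]
  [ 0  0  1  -3 ]
  [ 0  0  0   0 ]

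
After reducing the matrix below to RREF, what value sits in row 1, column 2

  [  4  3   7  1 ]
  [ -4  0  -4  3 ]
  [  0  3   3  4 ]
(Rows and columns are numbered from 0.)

R1 -> 1/4·R1
  [  1  3/4  7/4  1/4 ]
  [ -4    0   -4    3 ]
  [  0    3    3    4 ]
R2 -> R2 + 4·R1
  [ 1  3/4  7/4  1/4 ]
  [ 0    3    3    4 ]
  [ 0    3    3    4 ]
R2 -> 1/3·R2
  [ 1  3/4  7/4  1/4 ]
  [ 0    1    1  4/3 ]
  [ 0    3    3    4 ]
R3 -> R3 − 3·R2
  [ 1  3/4  7/4  1/4 ]
  [ 0    1    1  4/3 ]
  [ 0    0    0    0 ]
R1 -> R1 − 3/4·R2
  [ 1  0  1  -3/4 ]
  [ 0  1  1   4/3 ]
  [ 0  0  0     0 ]

1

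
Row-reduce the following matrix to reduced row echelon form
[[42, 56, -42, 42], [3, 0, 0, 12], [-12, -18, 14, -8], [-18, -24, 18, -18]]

R1 ← 1/42·R1
  [   1  4/3  -1    1 ]
  [   3    0   0   12 ]
  [ -12  -18  14   -8 ]
  [ -18  -24  18  -18 ]
R2 ← R2 − 3·R1
  [   1  4/3  -1    1 ]
  [   0   -4   3    9 ]
  [ -12  -18  14   -8 ]
  [ -18  -24  18  -18 ]
R3 ← R3 + 12·R1
  [   1  4/3  -1    1 ]
  [   0   -4   3    9 ]
  [   0   -2   2    4 ]
  [ -18  -24  18  -18 ]
R4 ← R4 + 18·R1
  [ 1  4/3  -1  1 ]
  [ 0   -4   3  9 ]
  [ 0   -2   2  4 ]
  [ 0    0   0  0 ]
R2 ← -1/4·R2
  [ 1  4/3    -1     1 ]
  [ 0    1  -3/4  -9/4 ]
  [ 0   -2     2     4 ]
  [ 0    0     0     0 ]
R3 ← R3 + 2·R2
  [ 1  4/3    -1     1 ]
  [ 0    1  -3/4  -9/4 ]
  [ 0    0   1/2  -1/2 ]
  [ 0    0     0     0 ]
R3 ← 2·R3
  [ 1  4/3    -1     1 ]
  [ 0    1  -3/4  -9/4 ]
  [ 0    0     1    -1 ]
  [ 0    0     0     0 ]
R2 ← R2 + 3/4·R3
  [ 1  4/3  -1   1 ]
  [ 0    1   0  -3 ]
  [ 0    0   1  -1 ]
  [ 0    0   0   0 ]
R1 ← R1 + R3
  [ 1  4/3  0   0 ]
  [ 0    1  0  -3 ]
  [ 0    0  1  -1 ]
  [ 0    0  0   0 ]
R1 ← R1 − 4/3·R2
  [ 1  0  0   4 ]
  [ 0  1  0  -3 ]
  [ 0  0  1  -1 ]
  [ 0  0  0   0 ]

[[1, 0, 0, 4], [0, 1, 0, -3], [0, 0, 1, -1], [0, 0, 0, 0]]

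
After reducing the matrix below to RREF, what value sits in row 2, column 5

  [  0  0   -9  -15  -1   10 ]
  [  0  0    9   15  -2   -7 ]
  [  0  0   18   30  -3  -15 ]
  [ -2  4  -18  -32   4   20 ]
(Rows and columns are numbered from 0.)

-1

Swap r1 and r4.
  [ -2  4  -18  -32   4   20 ]
  [  0  0    9   15  -2   -7 ]
  [  0  0   18   30  -3  -15 ]
  [  0  0   -9  -15  -1   10 ]
Multiply r1 by -1/2.
  [ 1  -2   9   16  -2  -10 ]
  [ 0   0   9   15  -2   -7 ]
  [ 0   0  18   30  -3  -15 ]
  [ 0   0  -9  -15  -1   10 ]
Multiply r2 by 1/9.
  [ 1  -2   9   16    -2   -10 ]
  [ 0   0   1  5/3  -2/9  -7/9 ]
  [ 0   0  18   30    -3   -15 ]
  [ 0   0  -9  -15    -1    10 ]
Subtract 18 times r2 from r3.
  [ 1  -2   9   16    -2   -10 ]
  [ 0   0   1  5/3  -2/9  -7/9 ]
  [ 0   0   0    0     1    -1 ]
  [ 0   0  -9  -15    -1    10 ]
Add 9 times r2 to r4.
  [ 1  -2  9   16    -2   -10 ]
  [ 0   0  1  5/3  -2/9  -7/9 ]
  [ 0   0  0    0     1    -1 ]
  [ 0   0  0    0    -3     3 ]
Add 3 times r3 to r4.
  [ 1  -2  9   16    -2   -10 ]
  [ 0   0  1  5/3  -2/9  -7/9 ]
  [ 0   0  0    0     1    -1 ]
  [ 0   0  0    0     0     0 ]
Add 2/9 times r3 to r2.
  [ 1  -2  9   16  -2  -10 ]
  [ 0   0  1  5/3   0   -1 ]
  [ 0   0  0    0   1   -1 ]
  [ 0   0  0    0   0    0 ]
Add 2 times r3 to r1.
  [ 1  -2  9   16  0  -12 ]
  [ 0   0  1  5/3  0   -1 ]
  [ 0   0  0    0  1   -1 ]
  [ 0   0  0    0  0    0 ]
Subtract 9 times r2 from r1.
  [ 1  -2  0    1  0  -3 ]
  [ 0   0  1  5/3  0  -1 ]
  [ 0   0  0    0  1  -1 ]
  [ 0   0  0    0  0   0 ]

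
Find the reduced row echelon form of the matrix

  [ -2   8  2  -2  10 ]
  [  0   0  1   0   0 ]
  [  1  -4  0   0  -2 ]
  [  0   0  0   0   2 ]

[[1, -4, 0, 0, 0], [0, 0, 1, 0, 0], [0, 0, 0, 1, 0], [0, 0, 0, 0, 1]]

Multiply ρ1 by -1/2.
Subtract ρ1 from ρ3.
Subtract ρ2 from ρ3.
Multiply ρ3 by -1.
Multiply ρ4 by 1/2.
Add 3 times ρ4 to ρ3.
Add 5 times ρ4 to ρ1.
Subtract ρ3 from ρ1.
Add ρ2 to ρ1.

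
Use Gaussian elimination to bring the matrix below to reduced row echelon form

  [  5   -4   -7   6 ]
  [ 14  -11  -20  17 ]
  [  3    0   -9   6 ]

[[1, 0, -3, 2], [0, 1, -2, 1], [0, 0, 0, 0]]

R1 ← 1/5·R1
  [  1  -4/5  -7/5  6/5 ]
  [ 14   -11   -20   17 ]
  [  3     0    -9    6 ]
R2 ← R2 − 14·R1
  [ 1  -4/5  -7/5  6/5 ]
  [ 0   1/5  -2/5  1/5 ]
  [ 3     0    -9    6 ]
R3 ← R3 − 3·R1
  [ 1  -4/5   -7/5   6/5 ]
  [ 0   1/5   -2/5   1/5 ]
  [ 0  12/5  -24/5  12/5 ]
R2 ← 5·R2
  [ 1  -4/5   -7/5   6/5 ]
  [ 0     1     -2     1 ]
  [ 0  12/5  -24/5  12/5 ]
R3 ← R3 − 12/5·R2
  [ 1  -4/5  -7/5  6/5 ]
  [ 0     1    -2    1 ]
  [ 0     0     0    0 ]
R1 ← R1 + 4/5·R2
  [ 1  0  -3  2 ]
  [ 0  1  -2  1 ]
  [ 0  0   0  0 ]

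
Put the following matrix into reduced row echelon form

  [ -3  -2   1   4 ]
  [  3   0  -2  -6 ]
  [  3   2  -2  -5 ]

R1 := -1/3·R1
  [ 1  2/3  -1/3  -4/3 ]
  [ 3    0    -2    -6 ]
  [ 3    2    -2    -5 ]
R2 := R2 − 3·R1
  [ 1  2/3  -1/3  -4/3 ]
  [ 0   -2    -1    -2 ]
  [ 3    2    -2    -5 ]
R3 := R3 − 3·R1
  [ 1  2/3  -1/3  -4/3 ]
  [ 0   -2    -1    -2 ]
  [ 0    0    -1    -1 ]
R2 := -1/2·R2
  [ 1  2/3  -1/3  -4/3 ]
  [ 0    1   1/2     1 ]
  [ 0    0    -1    -1 ]
R3 := -1·R3
  [ 1  2/3  -1/3  -4/3 ]
  [ 0    1   1/2     1 ]
  [ 0    0     1     1 ]
R2 := R2 − 1/2·R3
  [ 1  2/3  -1/3  -4/3 ]
  [ 0    1     0   1/2 ]
  [ 0    0     1     1 ]
R1 := R1 + 1/3·R3
  [ 1  2/3  0   -1 ]
  [ 0    1  0  1/2 ]
  [ 0    0  1    1 ]
R1 := R1 − 2/3·R2
  [ 1  0  0  -4/3 ]
  [ 0  1  0   1/2 ]
  [ 0  0  1     1 ]

[[1, 0, 0, -4/3], [0, 1, 0, 1/2], [0, 0, 1, 1]]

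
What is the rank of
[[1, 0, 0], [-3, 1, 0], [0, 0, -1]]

rank = 3

R2 ← R2 + 3·R1
  [ 1  0   0 ]
  [ 0  1   0 ]
  [ 0  0  -1 ]
R3 ← -1·R3
  [ 1  0  0 ]
  [ 0  1  0 ]
  [ 0  0  1 ]
The reduced form has 3 nonzero rows.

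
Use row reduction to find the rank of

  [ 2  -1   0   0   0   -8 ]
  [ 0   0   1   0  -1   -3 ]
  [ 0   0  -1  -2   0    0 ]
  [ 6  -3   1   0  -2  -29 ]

rank = 4

r1 := 1/2·r1
r4 := r4 − 6·r1
r3 := r3 + r2
r4 := r4 − r2
r3 := -1/2·r3
r4 := -1·r4
r3 := r3 − 1/2·r4
r2 := r2 + r4
The reduced form has 4 nonzero rows.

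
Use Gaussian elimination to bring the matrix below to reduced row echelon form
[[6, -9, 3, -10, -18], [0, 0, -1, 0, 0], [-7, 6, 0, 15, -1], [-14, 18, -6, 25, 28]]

[[1, 0, 0, 0, 1], [0, 1, 0, 0, 4], [0, 0, 1, 0, 0], [0, 0, 0, 1, -6/5]]

R1 -> 1/6·R1
  [   1  -3/2  1/2  -5/3  -3 ]
  [   0     0   -1     0   0 ]
  [  -7     6    0    15  -1 ]
  [ -14    18   -6    25  28 ]
R3 -> R3 + 7·R1
  [   1  -3/2  1/2  -5/3   -3 ]
  [   0     0   -1     0    0 ]
  [   0  -9/2  7/2  10/3  -22 ]
  [ -14    18   -6    25   28 ]
R4 -> R4 + 14·R1
  [ 1  -3/2  1/2  -5/3   -3 ]
  [ 0     0   -1     0    0 ]
  [ 0  -9/2  7/2  10/3  -22 ]
  [ 0    -3    1   5/3  -14 ]
R2 <-> R3
  [ 1  -3/2  1/2  -5/3   -3 ]
  [ 0  -9/2  7/2  10/3  -22 ]
  [ 0     0   -1     0    0 ]
  [ 0    -3    1   5/3  -14 ]
R2 -> -2/9·R2
  [ 1  -3/2   1/2    -5/3    -3 ]
  [ 0     1  -7/9  -20/27  44/9 ]
  [ 0     0    -1       0     0 ]
  [ 0    -3     1     5/3   -14 ]
R4 -> R4 + 3·R2
  [ 1  -3/2   1/2    -5/3    -3 ]
  [ 0     1  -7/9  -20/27  44/9 ]
  [ 0     0    -1       0     0 ]
  [ 0     0  -4/3    -5/9   2/3 ]
R3 -> -1·R3
  [ 1  -3/2   1/2    -5/3    -3 ]
  [ 0     1  -7/9  -20/27  44/9 ]
  [ 0     0     1       0     0 ]
  [ 0     0  -4/3    -5/9   2/3 ]
R4 -> R4 + 4/3·R3
  [ 1  -3/2   1/2    -5/3    -3 ]
  [ 0     1  -7/9  -20/27  44/9 ]
  [ 0     0     1       0     0 ]
  [ 0     0     0    -5/9   2/3 ]
R4 -> -9/5·R4
  [ 1  -3/2   1/2    -5/3    -3 ]
  [ 0     1  -7/9  -20/27  44/9 ]
  [ 0     0     1       0     0 ]
  [ 0     0     0       1  -6/5 ]
R2 -> R2 + 20/27·R4
  [ 1  -3/2   1/2  -5/3    -3 ]
  [ 0     1  -7/9     0     4 ]
  [ 0     0     1     0     0 ]
  [ 0     0     0     1  -6/5 ]
R1 -> R1 + 5/3·R4
  [ 1  -3/2   1/2  0    -5 ]
  [ 0     1  -7/9  0     4 ]
  [ 0     0     1  0     0 ]
  [ 0     0     0  1  -6/5 ]
R2 -> R2 + 7/9·R3
  [ 1  -3/2  1/2  0    -5 ]
  [ 0     1    0  0     4 ]
  [ 0     0    1  0     0 ]
  [ 0     0    0  1  -6/5 ]
R1 -> R1 − 1/2·R3
  [ 1  -3/2  0  0    -5 ]
  [ 0     1  0  0     4 ]
  [ 0     0  1  0     0 ]
  [ 0     0  0  1  -6/5 ]
R1 -> R1 + 3/2·R2
  [ 1  0  0  0     1 ]
  [ 0  1  0  0     4 ]
  [ 0  0  1  0     0 ]
  [ 0  0  0  1  -6/5 ]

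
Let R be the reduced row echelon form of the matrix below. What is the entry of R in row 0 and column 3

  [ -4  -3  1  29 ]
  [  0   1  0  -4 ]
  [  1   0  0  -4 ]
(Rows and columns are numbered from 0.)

-4

r1 -> -1/4·r1
  [ 1  3/4  -1/4  -29/4 ]
  [ 0    1     0     -4 ]
  [ 1    0     0     -4 ]
r3 -> r3 − r1
  [ 1   3/4  -1/4  -29/4 ]
  [ 0     1     0     -4 ]
  [ 0  -3/4   1/4   13/4 ]
r3 -> r3 + 3/4·r2
  [ 1  3/4  -1/4  -29/4 ]
  [ 0    1     0     -4 ]
  [ 0    0   1/4    1/4 ]
r3 -> 4·r3
  [ 1  3/4  -1/4  -29/4 ]
  [ 0    1     0     -4 ]
  [ 0    0     1      1 ]
r1 -> r1 + 1/4·r3
  [ 1  3/4  0  -7 ]
  [ 0    1  0  -4 ]
  [ 0    0  1   1 ]
r1 -> r1 − 3/4·r2
  [ 1  0  0  -4 ]
  [ 0  1  0  -4 ]
  [ 0  0  1   1 ]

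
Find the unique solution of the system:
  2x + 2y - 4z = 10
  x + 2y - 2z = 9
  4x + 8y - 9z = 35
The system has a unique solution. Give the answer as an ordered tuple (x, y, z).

(3, 4, 1)

Form the augmented matrix and row-reduce:
  [ 2  2  -4  |  10 ]
  [ 1  2  -2  |   9 ]
  [ 4  8  -9  |  35 ]
R1 := 1/2·R1
  [ 1  1  -2  |   5 ]
  [ 1  2  -2  |   9 ]
  [ 4  8  -9  |  35 ]
R2 := R2 − R1
  [ 1  1  -2  |   5 ]
  [ 0  1   0  |   4 ]
  [ 4  8  -9  |  35 ]
R3 := R3 − 4·R1
  [ 1  1  -2  |   5 ]
  [ 0  1   0  |   4 ]
  [ 0  4  -1  |  15 ]
R3 := R3 − 4·R2
  [ 1  1  -2  |   5 ]
  [ 0  1   0  |   4 ]
  [ 0  0  -1  |  -1 ]
R3 := -1·R3
  [ 1  1  -2  |  5 ]
  [ 0  1   0  |  4 ]
  [ 0  0   1  |  1 ]
R1 := R1 + 2·R3
  [ 1  1  0  |  7 ]
  [ 0  1  0  |  4 ]
  [ 0  0  1  |  1 ]
R1 := R1 − R2
  [ 1  0  0  |  3 ]
  [ 0  1  0  |  4 ]
  [ 0  0  1  |  1 ]
Reading off the last column: x = 3, y = 4, z = 1.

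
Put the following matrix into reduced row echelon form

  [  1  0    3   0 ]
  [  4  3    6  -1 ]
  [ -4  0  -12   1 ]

R2 -> R2 − 4·R1
  [  1  0    3   0 ]
  [  0  3   -6  -1 ]
  [ -4  0  -12   1 ]
R3 -> R3 + 4·R1
  [ 1  0   3   0 ]
  [ 0  3  -6  -1 ]
  [ 0  0   0   1 ]
R2 -> 1/3·R2
  [ 1  0   3     0 ]
  [ 0  1  -2  -1/3 ]
  [ 0  0   0     1 ]
R2 -> R2 + 1/3·R3
  [ 1  0   3  0 ]
  [ 0  1  -2  0 ]
  [ 0  0   0  1 ]

[[1, 0, 3, 0], [0, 1, -2, 0], [0, 0, 0, 1]]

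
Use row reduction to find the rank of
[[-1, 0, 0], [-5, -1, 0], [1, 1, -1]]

rank = 3

R1 -> -1·R1
R2 -> R2 + 5·R1
R3 -> R3 − R1
R2 -> -1·R2
R3 -> R3 − R2
R3 -> -1·R3
The reduced form has 3 nonzero rows.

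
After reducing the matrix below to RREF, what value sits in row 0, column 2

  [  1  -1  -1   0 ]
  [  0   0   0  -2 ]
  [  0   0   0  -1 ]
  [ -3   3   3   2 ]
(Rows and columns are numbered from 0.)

r4 → r4 + 3·r1
  [ 1  -1  -1   0 ]
  [ 0   0   0  -2 ]
  [ 0   0   0  -1 ]
  [ 0   0   0   2 ]
r2 → -1/2·r2
  [ 1  -1  -1   0 ]
  [ 0   0   0   1 ]
  [ 0   0   0  -1 ]
  [ 0   0   0   2 ]
r3 → r3 + r2
  [ 1  -1  -1  0 ]
  [ 0   0   0  1 ]
  [ 0   0   0  0 ]
  [ 0   0   0  2 ]
r4 → r4 − 2·r2
  [ 1  -1  -1  0 ]
  [ 0   0   0  1 ]
  [ 0   0   0  0 ]
  [ 0   0   0  0 ]

-1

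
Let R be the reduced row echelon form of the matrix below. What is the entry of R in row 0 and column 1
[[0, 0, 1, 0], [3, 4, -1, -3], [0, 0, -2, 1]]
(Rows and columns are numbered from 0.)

R1 ↔ R2
  [ 3  4  -1  -3 ]
  [ 0  0   1   0 ]
  [ 0  0  -2   1 ]
R1 → 1/3·R1
  [ 1  4/3  -1/3  -1 ]
  [ 0    0     1   0 ]
  [ 0    0    -2   1 ]
R3 → R3 + 2·R2
  [ 1  4/3  -1/3  -1 ]
  [ 0    0     1   0 ]
  [ 0    0     0   1 ]
R1 → R1 + R3
  [ 1  4/3  -1/3  0 ]
  [ 0    0     1  0 ]
  [ 0    0     0  1 ]
R1 → R1 + 1/3·R2
  [ 1  4/3  0  0 ]
  [ 0    0  1  0 ]
  [ 0    0  0  1 ]

4/3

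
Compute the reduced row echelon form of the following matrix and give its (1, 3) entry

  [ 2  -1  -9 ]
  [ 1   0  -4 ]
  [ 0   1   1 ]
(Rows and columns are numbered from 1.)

-4

r1 := 1/2·r1
  [ 1  -1/2  -9/2 ]
  [ 1     0    -4 ]
  [ 0     1     1 ]
r2 := r2 − r1
  [ 1  -1/2  -9/2 ]
  [ 0   1/2   1/2 ]
  [ 0     1     1 ]
r2 := 2·r2
  [ 1  -1/2  -9/2 ]
  [ 0     1     1 ]
  [ 0     1     1 ]
r3 := r3 − r2
  [ 1  -1/2  -9/2 ]
  [ 0     1     1 ]
  [ 0     0     0 ]
r1 := r1 + 1/2·r2
  [ 1  0  -4 ]
  [ 0  1   1 ]
  [ 0  0   0 ]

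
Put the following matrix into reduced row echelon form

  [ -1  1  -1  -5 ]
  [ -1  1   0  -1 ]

Multiply R1 by -1.
Add R1 to R2.
Subtract R2 from R1.

[[1, -1, 0, 1], [0, 0, 1, 4]]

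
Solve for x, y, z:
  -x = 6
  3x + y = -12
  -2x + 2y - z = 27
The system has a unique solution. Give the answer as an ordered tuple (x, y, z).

Form the augmented matrix and row-reduce:
  [ -1  0   0  |    6 ]
  [  3  1   0  |  -12 ]
  [ -2  2  -1  |   27 ]
ρ1 → -1·ρ1
  [  1  0   0  |   -6 ]
  [  3  1   0  |  -12 ]
  [ -2  2  -1  |   27 ]
ρ2 → ρ2 − 3·ρ1
  [  1  0   0  |  -6 ]
  [  0  1   0  |   6 ]
  [ -2  2  -1  |  27 ]
ρ3 → ρ3 + 2·ρ1
  [ 1  0   0  |  -6 ]
  [ 0  1   0  |   6 ]
  [ 0  2  -1  |  15 ]
ρ3 → ρ3 − 2·ρ2
  [ 1  0   0  |  -6 ]
  [ 0  1   0  |   6 ]
  [ 0  0  -1  |   3 ]
ρ3 → -1·ρ3
  [ 1  0  0  |  -6 ]
  [ 0  1  0  |   6 ]
  [ 0  0  1  |  -3 ]
Reading off the last column: x = -6, y = 6, z = -3.

(-6, 6, -3)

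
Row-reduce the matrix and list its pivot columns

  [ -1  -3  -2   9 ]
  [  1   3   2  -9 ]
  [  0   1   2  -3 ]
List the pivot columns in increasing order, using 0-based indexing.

R1 := -1·R1
  [ 1  3  2  -9 ]
  [ 1  3  2  -9 ]
  [ 0  1  2  -3 ]
R2 := R2 − R1
  [ 1  3  2  -9 ]
  [ 0  0  0   0 ]
  [ 0  1  2  -3 ]
R2 <=> R3
  [ 1  3  2  -9 ]
  [ 0  1  2  -3 ]
  [ 0  0  0   0 ]
R1 := R1 − 3·R2
  [ 1  0  -4   0 ]
  [ 0  1   2  -3 ]
  [ 0  0   0   0 ]
Pivot columns are the columns containing a leading 1.

0, 1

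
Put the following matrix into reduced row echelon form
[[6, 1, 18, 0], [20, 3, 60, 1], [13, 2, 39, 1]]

ρ1 ← 1/6·ρ1
  [  1  1/6   3  0 ]
  [ 20    3  60  1 ]
  [ 13    2  39  1 ]
ρ2 ← ρ2 − 20·ρ1
  [  1   1/6   3  0 ]
  [  0  -1/3   0  1 ]
  [ 13     2  39  1 ]
ρ3 ← ρ3 − 13·ρ1
  [ 1   1/6  3  0 ]
  [ 0  -1/3  0  1 ]
  [ 0  -1/6  0  1 ]
ρ2 ← -3·ρ2
  [ 1   1/6  3   0 ]
  [ 0     1  0  -3 ]
  [ 0  -1/6  0   1 ]
ρ3 ← ρ3 + 1/6·ρ2
  [ 1  1/6  3    0 ]
  [ 0    1  0   -3 ]
  [ 0    0  0  1/2 ]
ρ3 ← 2·ρ3
  [ 1  1/6  3   0 ]
  [ 0    1  0  -3 ]
  [ 0    0  0   1 ]
ρ2 ← ρ2 + 3·ρ3
  [ 1  1/6  3  0 ]
  [ 0    1  0  0 ]
  [ 0    0  0  1 ]
ρ1 ← ρ1 − 1/6·ρ2
  [ 1  0  3  0 ]
  [ 0  1  0  0 ]
  [ 0  0  0  1 ]

[[1, 0, 3, 0], [0, 1, 0, 0], [0, 0, 0, 1]]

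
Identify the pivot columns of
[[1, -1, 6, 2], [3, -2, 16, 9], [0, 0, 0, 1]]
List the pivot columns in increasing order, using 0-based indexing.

0, 1, 3

R2 ← R2 − 3·R1
R2 ← R2 − 3·R3
R1 ← R1 − 2·R3
R1 ← R1 + R2
Pivot columns are the columns containing a leading 1.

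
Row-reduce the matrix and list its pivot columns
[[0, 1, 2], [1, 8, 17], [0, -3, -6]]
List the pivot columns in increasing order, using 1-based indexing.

ρ1 <=> ρ2
  [ 1   8  17 ]
  [ 0   1   2 ]
  [ 0  -3  -6 ]
ρ3 -> ρ3 + 3·ρ2
  [ 1  8  17 ]
  [ 0  1   2 ]
  [ 0  0   0 ]
ρ1 -> ρ1 − 8·ρ2
  [ 1  0  1 ]
  [ 0  1  2 ]
  [ 0  0  0 ]
Pivot columns are the columns containing a leading 1.

1, 2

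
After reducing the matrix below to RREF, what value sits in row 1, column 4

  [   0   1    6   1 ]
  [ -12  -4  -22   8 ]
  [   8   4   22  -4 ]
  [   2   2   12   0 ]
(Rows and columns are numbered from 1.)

-1

R1 <=> R2
  [ -12  -4  -22   8 ]
  [   0   1    6   1 ]
  [   8   4   22  -4 ]
  [   2   2   12   0 ]
R1 := -1/12·R1
  [ 1  1/3  11/6  -2/3 ]
  [ 0    1     6     1 ]
  [ 8    4    22    -4 ]
  [ 2    2    12     0 ]
R3 := R3 − 8·R1
  [ 1  1/3  11/6  -2/3 ]
  [ 0    1     6     1 ]
  [ 0  4/3  22/3   4/3 ]
  [ 2    2    12     0 ]
R4 := R4 − 2·R1
  [ 1  1/3  11/6  -2/3 ]
  [ 0    1     6     1 ]
  [ 0  4/3  22/3   4/3 ]
  [ 0  4/3  25/3   4/3 ]
R3 := R3 − 4/3·R2
  [ 1  1/3  11/6  -2/3 ]
  [ 0    1     6     1 ]
  [ 0    0  -2/3     0 ]
  [ 0  4/3  25/3   4/3 ]
R4 := R4 − 4/3·R2
  [ 1  1/3  11/6  -2/3 ]
  [ 0    1     6     1 ]
  [ 0    0  -2/3     0 ]
  [ 0    0   1/3     0 ]
R3 := -3/2·R3
  [ 1  1/3  11/6  -2/3 ]
  [ 0    1     6     1 ]
  [ 0    0     1     0 ]
  [ 0    0   1/3     0 ]
R4 := R4 − 1/3·R3
  [ 1  1/3  11/6  -2/3 ]
  [ 0    1     6     1 ]
  [ 0    0     1     0 ]
  [ 0    0     0     0 ]
R2 := R2 − 6·R3
  [ 1  1/3  11/6  -2/3 ]
  [ 0    1     0     1 ]
  [ 0    0     1     0 ]
  [ 0    0     0     0 ]
R1 := R1 − 11/6·R3
  [ 1  1/3  0  -2/3 ]
  [ 0    1  0     1 ]
  [ 0    0  1     0 ]
  [ 0    0  0     0 ]
R1 := R1 − 1/3·R2
  [ 1  0  0  -1 ]
  [ 0  1  0   1 ]
  [ 0  0  1   0 ]
  [ 0  0  0   0 ]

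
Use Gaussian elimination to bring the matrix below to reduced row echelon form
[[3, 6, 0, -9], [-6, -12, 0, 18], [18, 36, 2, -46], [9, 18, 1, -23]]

[[1, 2, 0, -3], [0, 0, 1, 4], [0, 0, 0, 0], [0, 0, 0, 0]]

R1 → 1/3·R1
  [  1    2  0   -3 ]
  [ -6  -12  0   18 ]
  [ 18   36  2  -46 ]
  [  9   18  1  -23 ]
R2 → R2 + 6·R1
  [  1   2  0   -3 ]
  [  0   0  0    0 ]
  [ 18  36  2  -46 ]
  [  9  18  1  -23 ]
R3 → R3 − 18·R1
  [ 1   2  0   -3 ]
  [ 0   0  0    0 ]
  [ 0   0  2    8 ]
  [ 9  18  1  -23 ]
R4 → R4 − 9·R1
  [ 1  2  0  -3 ]
  [ 0  0  0   0 ]
  [ 0  0  2   8 ]
  [ 0  0  1   4 ]
R2 <=> R3
  [ 1  2  0  -3 ]
  [ 0  0  2   8 ]
  [ 0  0  0   0 ]
  [ 0  0  1   4 ]
R2 → 1/2·R2
  [ 1  2  0  -3 ]
  [ 0  0  1   4 ]
  [ 0  0  0   0 ]
  [ 0  0  1   4 ]
R4 → R4 − R2
  [ 1  2  0  -3 ]
  [ 0  0  1   4 ]
  [ 0  0  0   0 ]
  [ 0  0  0   0 ]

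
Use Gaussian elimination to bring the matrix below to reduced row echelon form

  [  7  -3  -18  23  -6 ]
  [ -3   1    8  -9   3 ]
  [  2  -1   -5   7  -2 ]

[[1, 0, -3, 2, 0], [0, 1, -1, -3, 0], [0, 0, 0, 0, 1]]

R1 → 1/7·R1
  [  1  -3/7  -18/7  23/7  -6/7 ]
  [ -3     1      8    -9     3 ]
  [  2    -1     -5     7    -2 ]
R2 → R2 + 3·R1
  [ 1  -3/7  -18/7  23/7  -6/7 ]
  [ 0  -2/7    2/7   6/7   3/7 ]
  [ 2    -1     -5     7    -2 ]
R3 → R3 − 2·R1
  [ 1  -3/7  -18/7  23/7  -6/7 ]
  [ 0  -2/7    2/7   6/7   3/7 ]
  [ 0  -1/7    1/7   3/7  -2/7 ]
R2 → -7/2·R2
  [ 1  -3/7  -18/7  23/7  -6/7 ]
  [ 0     1     -1    -3  -3/2 ]
  [ 0  -1/7    1/7   3/7  -2/7 ]
R3 → R3 + 1/7·R2
  [ 1  -3/7  -18/7  23/7  -6/7 ]
  [ 0     1     -1    -3  -3/2 ]
  [ 0     0      0     0  -1/2 ]
R3 → -2·R3
  [ 1  -3/7  -18/7  23/7  -6/7 ]
  [ 0     1     -1    -3  -3/2 ]
  [ 0     0      0     0     1 ]
R2 → R2 + 3/2·R3
  [ 1  -3/7  -18/7  23/7  -6/7 ]
  [ 0     1     -1    -3     0 ]
  [ 0     0      0     0     1 ]
R1 → R1 + 6/7·R3
  [ 1  -3/7  -18/7  23/7  0 ]
  [ 0     1     -1    -3  0 ]
  [ 0     0      0     0  1 ]
R1 → R1 + 3/7·R2
  [ 1  0  -3   2  0 ]
  [ 0  1  -1  -3  0 ]
  [ 0  0   0   0  1 ]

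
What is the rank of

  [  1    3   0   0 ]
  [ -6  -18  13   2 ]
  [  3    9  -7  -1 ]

rank = 3

R2 → R2 + 6·R1
  [ 1  3   0   0 ]
  [ 0  0  13   2 ]
  [ 3  9  -7  -1 ]
R3 → R3 − 3·R1
  [ 1  3   0   0 ]
  [ 0  0  13   2 ]
  [ 0  0  -7  -1 ]
R2 → 1/13·R2
  [ 1  3   0     0 ]
  [ 0  0   1  2/13 ]
  [ 0  0  -7    -1 ]
R3 → R3 + 7·R2
  [ 1  3  0     0 ]
  [ 0  0  1  2/13 ]
  [ 0  0  0  1/13 ]
R3 → 13·R3
  [ 1  3  0     0 ]
  [ 0  0  1  2/13 ]
  [ 0  0  0     1 ]
R2 → R2 − 2/13·R3
  [ 1  3  0  0 ]
  [ 0  0  1  0 ]
  [ 0  0  0  1 ]
The reduced form has 3 nonzero rows.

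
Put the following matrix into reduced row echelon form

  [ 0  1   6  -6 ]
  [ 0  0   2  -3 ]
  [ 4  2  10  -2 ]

[[1, 0, 0, 7/4], [0, 1, 0, 3], [0, 0, 1, -3/2]]

R1 <-> R3
  [ 4  2  10  -2 ]
  [ 0  0   2  -3 ]
  [ 0  1   6  -6 ]
R1 -> 1/4·R1
  [ 1  1/2  5/2  -1/2 ]
  [ 0    0    2    -3 ]
  [ 0    1    6    -6 ]
R2 <-> R3
  [ 1  1/2  5/2  -1/2 ]
  [ 0    1    6    -6 ]
  [ 0    0    2    -3 ]
R3 -> 1/2·R3
  [ 1  1/2  5/2  -1/2 ]
  [ 0    1    6    -6 ]
  [ 0    0    1  -3/2 ]
R2 -> R2 − 6·R3
  [ 1  1/2  5/2  -1/2 ]
  [ 0    1    0     3 ]
  [ 0    0    1  -3/2 ]
R1 -> R1 − 5/2·R3
  [ 1  1/2  0  13/4 ]
  [ 0    1  0     3 ]
  [ 0    0  1  -3/2 ]
R1 -> R1 − 1/2·R2
  [ 1  0  0   7/4 ]
  [ 0  1  0     3 ]
  [ 0  0  1  -3/2 ]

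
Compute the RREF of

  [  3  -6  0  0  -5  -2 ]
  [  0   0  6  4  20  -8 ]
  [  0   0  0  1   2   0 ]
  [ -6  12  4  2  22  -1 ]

R1 := 1/3·R1
  [  1  -2  0  0  -5/3  -2/3 ]
  [  0   0  6  4    20    -8 ]
  [  0   0  0  1     2     0 ]
  [ -6  12  4  2    22    -1 ]
R4 := R4 + 6·R1
  [ 1  -2  0  0  -5/3  -2/3 ]
  [ 0   0  6  4    20    -8 ]
  [ 0   0  0  1     2     0 ]
  [ 0   0  4  2    12    -5 ]
R2 := 1/6·R2
  [ 1  -2  0    0  -5/3  -2/3 ]
  [ 0   0  1  2/3  10/3  -4/3 ]
  [ 0   0  0    1     2     0 ]
  [ 0   0  4    2    12    -5 ]
R4 := R4 − 4·R2
  [ 1  -2  0     0  -5/3  -2/3 ]
  [ 0   0  1   2/3  10/3  -4/3 ]
  [ 0   0  0     1     2     0 ]
  [ 0   0  0  -2/3  -4/3   1/3 ]
R4 := R4 + 2/3·R3
  [ 1  -2  0    0  -5/3  -2/3 ]
  [ 0   0  1  2/3  10/3  -4/3 ]
  [ 0   0  0    1     2     0 ]
  [ 0   0  0    0     0   1/3 ]
R4 := 3·R4
  [ 1  -2  0    0  -5/3  -2/3 ]
  [ 0   0  1  2/3  10/3  -4/3 ]
  [ 0   0  0    1     2     0 ]
  [ 0   0  0    0     0     1 ]
R2 := R2 + 4/3·R4
  [ 1  -2  0    0  -5/3  -2/3 ]
  [ 0   0  1  2/3  10/3     0 ]
  [ 0   0  0    1     2     0 ]
  [ 0   0  0    0     0     1 ]
R1 := R1 + 2/3·R4
  [ 1  -2  0    0  -5/3  0 ]
  [ 0   0  1  2/3  10/3  0 ]
  [ 0   0  0    1     2  0 ]
  [ 0   0  0    0     0  1 ]
R2 := R2 − 2/3·R3
  [ 1  -2  0  0  -5/3  0 ]
  [ 0   0  1  0     2  0 ]
  [ 0   0  0  1     2  0 ]
  [ 0   0  0  0     0  1 ]

[[1, -2, 0, 0, -5/3, 0], [0, 0, 1, 0, 2, 0], [0, 0, 0, 1, 2, 0], [0, 0, 0, 0, 0, 1]]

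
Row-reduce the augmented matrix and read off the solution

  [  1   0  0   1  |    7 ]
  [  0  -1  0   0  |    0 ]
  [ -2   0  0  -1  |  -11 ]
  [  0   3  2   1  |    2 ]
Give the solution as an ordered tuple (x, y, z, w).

r3 ← r3 + 2·r1
  [ 1   0  0  1  |  7 ]
  [ 0  -1  0  0  |  0 ]
  [ 0   0  0  1  |  3 ]
  [ 0   3  2  1  |  2 ]
r2 ← -1·r2
  [ 1  0  0  1  |  7 ]
  [ 0  1  0  0  |  0 ]
  [ 0  0  0  1  |  3 ]
  [ 0  3  2  1  |  2 ]
r4 ← r4 − 3·r2
  [ 1  0  0  1  |  7 ]
  [ 0  1  0  0  |  0 ]
  [ 0  0  0  1  |  3 ]
  [ 0  0  2  1  |  2 ]
r3 <=> r4
  [ 1  0  0  1  |  7 ]
  [ 0  1  0  0  |  0 ]
  [ 0  0  2  1  |  2 ]
  [ 0  0  0  1  |  3 ]
r3 ← 1/2·r3
  [ 1  0  0    1  |  7 ]
  [ 0  1  0    0  |  0 ]
  [ 0  0  1  1/2  |  1 ]
  [ 0  0  0    1  |  3 ]
r3 ← r3 − 1/2·r4
  [ 1  0  0  1  |     7 ]
  [ 0  1  0  0  |     0 ]
  [ 0  0  1  0  |  -1/2 ]
  [ 0  0  0  1  |     3 ]
r1 ← r1 − r4
  [ 1  0  0  0  |     4 ]
  [ 0  1  0  0  |     0 ]
  [ 0  0  1  0  |  -1/2 ]
  [ 0  0  0  1  |     3 ]
Reading off the last column: x = 4, y = 0, z = -1/2, w = 3.

(4, 0, -1/2, 3)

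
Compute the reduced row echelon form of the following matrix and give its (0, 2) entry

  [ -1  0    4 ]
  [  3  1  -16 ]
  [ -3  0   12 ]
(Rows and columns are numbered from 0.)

R1 -> -1·R1
R2 -> R2 − 3·R1
R3 -> R3 + 3·R1

-4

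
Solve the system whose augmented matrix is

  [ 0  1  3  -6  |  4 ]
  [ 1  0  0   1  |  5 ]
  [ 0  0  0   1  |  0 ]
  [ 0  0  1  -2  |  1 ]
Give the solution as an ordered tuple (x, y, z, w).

(5, 1, 1, 0)

r1 <=> r2
  [ 1  0  0   1  |  5 ]
  [ 0  1  3  -6  |  4 ]
  [ 0  0  0   1  |  0 ]
  [ 0  0  1  -2  |  1 ]
r3 <=> r4
  [ 1  0  0   1  |  5 ]
  [ 0  1  3  -6  |  4 ]
  [ 0  0  1  -2  |  1 ]
  [ 0  0  0   1  |  0 ]
r3 → r3 + 2·r4
  [ 1  0  0   1  |  5 ]
  [ 0  1  3  -6  |  4 ]
  [ 0  0  1   0  |  1 ]
  [ 0  0  0   1  |  0 ]
r2 → r2 + 6·r4
  [ 1  0  0  1  |  5 ]
  [ 0  1  3  0  |  4 ]
  [ 0  0  1  0  |  1 ]
  [ 0  0  0  1  |  0 ]
r1 → r1 − r4
  [ 1  0  0  0  |  5 ]
  [ 0  1  3  0  |  4 ]
  [ 0  0  1  0  |  1 ]
  [ 0  0  0  1  |  0 ]
r2 → r2 − 3·r3
  [ 1  0  0  0  |  5 ]
  [ 0  1  0  0  |  1 ]
  [ 0  0  1  0  |  1 ]
  [ 0  0  0  1  |  0 ]
Reading off the last column: x = 5, y = 1, z = 1, w = 0.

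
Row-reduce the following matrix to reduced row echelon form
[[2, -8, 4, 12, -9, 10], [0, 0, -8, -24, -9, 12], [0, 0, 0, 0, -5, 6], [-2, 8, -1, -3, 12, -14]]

[[1, -4, 0, 0, 0, 0], [0, 0, 1, 3, 0, 0], [0, 0, 0, 0, 1, 0], [0, 0, 0, 0, 0, 1]]

R1 → 1/2·R1
  [  1  -4   2    6  -9/2    5 ]
  [  0   0  -8  -24    -9   12 ]
  [  0   0   0    0    -5    6 ]
  [ -2   8  -1   -3    12  -14 ]
R4 → R4 + 2·R1
  [ 1  -4   2    6  -9/2   5 ]
  [ 0   0  -8  -24    -9  12 ]
  [ 0   0   0    0    -5   6 ]
  [ 0   0   3    9     3  -4 ]
R2 → -1/8·R2
  [ 1  -4  2  6  -9/2     5 ]
  [ 0   0  1  3   9/8  -3/2 ]
  [ 0   0  0  0    -5     6 ]
  [ 0   0  3  9     3    -4 ]
R4 → R4 − 3·R2
  [ 1  -4  2  6  -9/2     5 ]
  [ 0   0  1  3   9/8  -3/2 ]
  [ 0   0  0  0    -5     6 ]
  [ 0   0  0  0  -3/8   1/2 ]
R3 → -1/5·R3
  [ 1  -4  2  6  -9/2     5 ]
  [ 0   0  1  3   9/8  -3/2 ]
  [ 0   0  0  0     1  -6/5 ]
  [ 0   0  0  0  -3/8   1/2 ]
R4 → R4 + 3/8·R3
  [ 1  -4  2  6  -9/2     5 ]
  [ 0   0  1  3   9/8  -3/2 ]
  [ 0   0  0  0     1  -6/5 ]
  [ 0   0  0  0     0  1/20 ]
R4 → 20·R4
  [ 1  -4  2  6  -9/2     5 ]
  [ 0   0  1  3   9/8  -3/2 ]
  [ 0   0  0  0     1  -6/5 ]
  [ 0   0  0  0     0     1 ]
R3 → R3 + 6/5·R4
  [ 1  -4  2  6  -9/2     5 ]
  [ 0   0  1  3   9/8  -3/2 ]
  [ 0   0  0  0     1     0 ]
  [ 0   0  0  0     0     1 ]
R2 → R2 + 3/2·R4
  [ 1  -4  2  6  -9/2  5 ]
  [ 0   0  1  3   9/8  0 ]
  [ 0   0  0  0     1  0 ]
  [ 0   0  0  0     0  1 ]
R1 → R1 − 5·R4
  [ 1  -4  2  6  -9/2  0 ]
  [ 0   0  1  3   9/8  0 ]
  [ 0   0  0  0     1  0 ]
  [ 0   0  0  0     0  1 ]
R2 → R2 − 9/8·R3
  [ 1  -4  2  6  -9/2  0 ]
  [ 0   0  1  3     0  0 ]
  [ 0   0  0  0     1  0 ]
  [ 0   0  0  0     0  1 ]
R1 → R1 + 9/2·R3
  [ 1  -4  2  6  0  0 ]
  [ 0   0  1  3  0  0 ]
  [ 0   0  0  0  1  0 ]
  [ 0   0  0  0  0  1 ]
R1 → R1 − 2·R2
  [ 1  -4  0  0  0  0 ]
  [ 0   0  1  3  0  0 ]
  [ 0   0  0  0  1  0 ]
  [ 0   0  0  0  0  1 ]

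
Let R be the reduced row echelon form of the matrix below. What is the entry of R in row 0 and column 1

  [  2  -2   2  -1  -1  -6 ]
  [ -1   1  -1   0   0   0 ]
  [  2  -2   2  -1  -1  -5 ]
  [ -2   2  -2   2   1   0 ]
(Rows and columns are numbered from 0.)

-1

R1 := 1/2·R1
  [  1  -1   1  -1/2  -1/2  -3 ]
  [ -1   1  -1     0     0   0 ]
  [  2  -2   2    -1    -1  -5 ]
  [ -2   2  -2     2     1   0 ]
R2 := R2 + R1
  [  1  -1   1  -1/2  -1/2  -3 ]
  [  0   0   0  -1/2  -1/2  -3 ]
  [  2  -2   2    -1    -1  -5 ]
  [ -2   2  -2     2     1   0 ]
R3 := R3 − 2·R1
  [  1  -1   1  -1/2  -1/2  -3 ]
  [  0   0   0  -1/2  -1/2  -3 ]
  [  0   0   0     0     0   1 ]
  [ -2   2  -2     2     1   0 ]
R4 := R4 + 2·R1
  [ 1  -1  1  -1/2  -1/2  -3 ]
  [ 0   0  0  -1/2  -1/2  -3 ]
  [ 0   0  0     0     0   1 ]
  [ 0   0  0     1     0  -6 ]
R2 := -2·R2
  [ 1  -1  1  -1/2  -1/2  -3 ]
  [ 0   0  0     1     1   6 ]
  [ 0   0  0     0     0   1 ]
  [ 0   0  0     1     0  -6 ]
R4 := R4 − R2
  [ 1  -1  1  -1/2  -1/2   -3 ]
  [ 0   0  0     1     1    6 ]
  [ 0   0  0     0     0    1 ]
  [ 0   0  0     0    -1  -12 ]
R3 <=> R4
  [ 1  -1  1  -1/2  -1/2   -3 ]
  [ 0   0  0     1     1    6 ]
  [ 0   0  0     0    -1  -12 ]
  [ 0   0  0     0     0    1 ]
R3 := -1·R3
  [ 1  -1  1  -1/2  -1/2  -3 ]
  [ 0   0  0     1     1   6 ]
  [ 0   0  0     0     1  12 ]
  [ 0   0  0     0     0   1 ]
R3 := R3 − 12·R4
  [ 1  -1  1  -1/2  -1/2  -3 ]
  [ 0   0  0     1     1   6 ]
  [ 0   0  0     0     1   0 ]
  [ 0   0  0     0     0   1 ]
R2 := R2 − 6·R4
  [ 1  -1  1  -1/2  -1/2  -3 ]
  [ 0   0  0     1     1   0 ]
  [ 0   0  0     0     1   0 ]
  [ 0   0  0     0     0   1 ]
R1 := R1 + 3·R4
  [ 1  -1  1  -1/2  -1/2  0 ]
  [ 0   0  0     1     1  0 ]
  [ 0   0  0     0     1  0 ]
  [ 0   0  0     0     0  1 ]
R2 := R2 − R3
  [ 1  -1  1  -1/2  -1/2  0 ]
  [ 0   0  0     1     0  0 ]
  [ 0   0  0     0     1  0 ]
  [ 0   0  0     0     0  1 ]
R1 := R1 + 1/2·R3
  [ 1  -1  1  -1/2  0  0 ]
  [ 0   0  0     1  0  0 ]
  [ 0   0  0     0  1  0 ]
  [ 0   0  0     0  0  1 ]
R1 := R1 + 1/2·R2
  [ 1  -1  1  0  0  0 ]
  [ 0   0  0  1  0  0 ]
  [ 0   0  0  0  1  0 ]
  [ 0   0  0  0  0  1 ]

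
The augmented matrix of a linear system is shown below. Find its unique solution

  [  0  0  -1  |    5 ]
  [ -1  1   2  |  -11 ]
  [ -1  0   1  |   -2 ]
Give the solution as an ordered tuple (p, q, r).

r1 ↔ r2
r1 ← -1·r1
r3 ← r3 + r1
r2 ↔ r3
r2 ← -1·r2
r3 ← -1·r3
r2 ← r2 − r3
r1 ← r1 + 2·r3
r1 ← r1 + r2
Reading off the last column: p = -3, q = -4, r = -5.

(-3, -4, -5)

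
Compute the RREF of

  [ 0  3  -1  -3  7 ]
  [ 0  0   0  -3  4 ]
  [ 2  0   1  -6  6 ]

[[1, 0, 1/2, 0, -1], [0, 1, -1/3, 0, 1], [0, 0, 0, 1, -4/3]]

ρ1 <-> ρ3
  [ 2  0   1  -6  6 ]
  [ 0  0   0  -3  4 ]
  [ 0  3  -1  -3  7 ]
ρ1 -> 1/2·ρ1
  [ 1  0  1/2  -3  3 ]
  [ 0  0    0  -3  4 ]
  [ 0  3   -1  -3  7 ]
ρ2 <-> ρ3
  [ 1  0  1/2  -3  3 ]
  [ 0  3   -1  -3  7 ]
  [ 0  0    0  -3  4 ]
ρ2 -> 1/3·ρ2
  [ 1  0   1/2  -3    3 ]
  [ 0  1  -1/3  -1  7/3 ]
  [ 0  0     0  -3    4 ]
ρ3 -> -1/3·ρ3
  [ 1  0   1/2  -3     3 ]
  [ 0  1  -1/3  -1   7/3 ]
  [ 0  0     0   1  -4/3 ]
ρ2 -> ρ2 + ρ3
  [ 1  0   1/2  -3     3 ]
  [ 0  1  -1/3   0     1 ]
  [ 0  0     0   1  -4/3 ]
ρ1 -> ρ1 + 3·ρ3
  [ 1  0   1/2  0    -1 ]
  [ 0  1  -1/3  0     1 ]
  [ 0  0     0  1  -4/3 ]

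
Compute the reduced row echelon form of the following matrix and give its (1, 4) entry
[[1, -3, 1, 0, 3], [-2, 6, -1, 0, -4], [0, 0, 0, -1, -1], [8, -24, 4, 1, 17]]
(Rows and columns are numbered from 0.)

2

R2 := R2 + 2·R1
  [ 1   -3  1   0   3 ]
  [ 0    0  1   0   2 ]
  [ 0    0  0  -1  -1 ]
  [ 8  -24  4   1  17 ]
R4 := R4 − 8·R1
  [ 1  -3   1   0   3 ]
  [ 0   0   1   0   2 ]
  [ 0   0   0  -1  -1 ]
  [ 0   0  -4   1  -7 ]
R4 := R4 + 4·R2
  [ 1  -3  1   0   3 ]
  [ 0   0  1   0   2 ]
  [ 0   0  0  -1  -1 ]
  [ 0   0  0   1   1 ]
R3 := -1·R3
  [ 1  -3  1  0  3 ]
  [ 0   0  1  0  2 ]
  [ 0   0  0  1  1 ]
  [ 0   0  0  1  1 ]
R4 := R4 − R3
  [ 1  -3  1  0  3 ]
  [ 0   0  1  0  2 ]
  [ 0   0  0  1  1 ]
  [ 0   0  0  0  0 ]
R1 := R1 − R2
  [ 1  -3  0  0  1 ]
  [ 0   0  1  0  2 ]
  [ 0   0  0  1  1 ]
  [ 0   0  0  0  0 ]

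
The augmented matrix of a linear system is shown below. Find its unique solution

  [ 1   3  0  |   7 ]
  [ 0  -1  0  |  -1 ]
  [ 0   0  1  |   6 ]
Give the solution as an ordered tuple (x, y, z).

(4, 1, 6)

Multiply r2 by -1.
  [ 1  3  0  |  7 ]
  [ 0  1  0  |  1 ]
  [ 0  0  1  |  6 ]
Subtract 3 times r2 from r1.
  [ 1  0  0  |  4 ]
  [ 0  1  0  |  1 ]
  [ 0  0  1  |  6 ]
Reading off the last column: x = 4, y = 1, z = 6.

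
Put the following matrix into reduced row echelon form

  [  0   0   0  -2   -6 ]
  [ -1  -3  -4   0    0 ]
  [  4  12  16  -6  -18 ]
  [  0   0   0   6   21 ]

R1 <-> R2
  [ -1  -3  -4   0    0 ]
  [  0   0   0  -2   -6 ]
  [  4  12  16  -6  -18 ]
  [  0   0   0   6   21 ]
R1 := -1·R1
  [ 1   3   4   0    0 ]
  [ 0   0   0  -2   -6 ]
  [ 4  12  16  -6  -18 ]
  [ 0   0   0   6   21 ]
R3 := R3 − 4·R1
  [ 1  3  4   0    0 ]
  [ 0  0  0  -2   -6 ]
  [ 0  0  0  -6  -18 ]
  [ 0  0  0   6   21 ]
R2 := -1/2·R2
  [ 1  3  4   0    0 ]
  [ 0  0  0   1    3 ]
  [ 0  0  0  -6  -18 ]
  [ 0  0  0   6   21 ]
R3 := R3 + 6·R2
  [ 1  3  4  0   0 ]
  [ 0  0  0  1   3 ]
  [ 0  0  0  0   0 ]
  [ 0  0  0  6  21 ]
R4 := R4 − 6·R2
  [ 1  3  4  0  0 ]
  [ 0  0  0  1  3 ]
  [ 0  0  0  0  0 ]
  [ 0  0  0  0  3 ]
R3 <-> R4
  [ 1  3  4  0  0 ]
  [ 0  0  0  1  3 ]
  [ 0  0  0  0  3 ]
  [ 0  0  0  0  0 ]
R3 := 1/3·R3
  [ 1  3  4  0  0 ]
  [ 0  0  0  1  3 ]
  [ 0  0  0  0  1 ]
  [ 0  0  0  0  0 ]
R2 := R2 − 3·R3
  [ 1  3  4  0  0 ]
  [ 0  0  0  1  0 ]
  [ 0  0  0  0  1 ]
  [ 0  0  0  0  0 ]

[[1, 3, 4, 0, 0], [0, 0, 0, 1, 0], [0, 0, 0, 0, 1], [0, 0, 0, 0, 0]]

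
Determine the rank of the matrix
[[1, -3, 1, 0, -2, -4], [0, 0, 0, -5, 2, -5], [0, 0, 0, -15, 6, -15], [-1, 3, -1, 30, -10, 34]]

rank = 2

R4 -> R4 + R1
  [ 1  -3  1    0   -2   -4 ]
  [ 0   0  0   -5    2   -5 ]
  [ 0   0  0  -15    6  -15 ]
  [ 0   0  0   30  -12   30 ]
R2 -> -1/5·R2
  [ 1  -3  1    0    -2   -4 ]
  [ 0   0  0    1  -2/5    1 ]
  [ 0   0  0  -15     6  -15 ]
  [ 0   0  0   30   -12   30 ]
R3 -> R3 + 15·R2
  [ 1  -3  1   0    -2  -4 ]
  [ 0   0  0   1  -2/5   1 ]
  [ 0   0  0   0     0   0 ]
  [ 0   0  0  30   -12  30 ]
R4 -> R4 − 30·R2
  [ 1  -3  1  0    -2  -4 ]
  [ 0   0  0  1  -2/5   1 ]
  [ 0   0  0  0     0   0 ]
  [ 0   0  0  0     0   0 ]
The reduced form has 2 nonzero rows.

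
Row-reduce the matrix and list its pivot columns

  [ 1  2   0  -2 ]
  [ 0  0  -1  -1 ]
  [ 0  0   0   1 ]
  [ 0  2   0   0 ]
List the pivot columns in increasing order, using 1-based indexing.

1, 2, 3, 4

ρ2 ↔ ρ4
  [ 1  2   0  -2 ]
  [ 0  2   0   0 ]
  [ 0  0   0   1 ]
  [ 0  0  -1  -1 ]
ρ2 → 1/2·ρ2
  [ 1  2   0  -2 ]
  [ 0  1   0   0 ]
  [ 0  0   0   1 ]
  [ 0  0  -1  -1 ]
ρ3 ↔ ρ4
  [ 1  2   0  -2 ]
  [ 0  1   0   0 ]
  [ 0  0  -1  -1 ]
  [ 0  0   0   1 ]
ρ3 → -1·ρ3
  [ 1  2  0  -2 ]
  [ 0  1  0   0 ]
  [ 0  0  1   1 ]
  [ 0  0  0   1 ]
ρ3 → ρ3 − ρ4
  [ 1  2  0  -2 ]
  [ 0  1  0   0 ]
  [ 0  0  1   0 ]
  [ 0  0  0   1 ]
ρ1 → ρ1 + 2·ρ4
  [ 1  2  0  0 ]
  [ 0  1  0  0 ]
  [ 0  0  1  0 ]
  [ 0  0  0  1 ]
ρ1 → ρ1 − 2·ρ2
  [ 1  0  0  0 ]
  [ 0  1  0  0 ]
  [ 0  0  1  0 ]
  [ 0  0  0  1 ]
Pivot columns are the columns containing a leading 1.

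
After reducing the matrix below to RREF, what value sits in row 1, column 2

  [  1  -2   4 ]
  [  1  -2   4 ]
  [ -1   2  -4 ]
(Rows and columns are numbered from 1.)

Subtract R1 from R2.
  [  1  -2   4 ]
  [  0   0   0 ]
  [ -1   2  -4 ]
Add R1 to R3.
  [ 1  -2  4 ]
  [ 0   0  0 ]
  [ 0   0  0 ]

-2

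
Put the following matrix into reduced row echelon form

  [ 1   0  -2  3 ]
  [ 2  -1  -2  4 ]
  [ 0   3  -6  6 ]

[[1, 0, -2, 3], [0, 1, -2, 2], [0, 0, 0, 0]]

r2 → r2 − 2·r1
  [ 1   0  -2   3 ]
  [ 0  -1   2  -2 ]
  [ 0   3  -6   6 ]
r2 → -1·r2
  [ 1  0  -2  3 ]
  [ 0  1  -2  2 ]
  [ 0  3  -6  6 ]
r3 → r3 − 3·r2
  [ 1  0  -2  3 ]
  [ 0  1  -2  2 ]
  [ 0  0   0  0 ]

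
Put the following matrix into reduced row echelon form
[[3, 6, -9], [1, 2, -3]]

R1 -> 1/3·R1
  [ 1  2  -3 ]
  [ 1  2  -3 ]
R2 -> R2 − R1
  [ 1  2  -3 ]
  [ 0  0   0 ]

[[1, 2, -3], [0, 0, 0]]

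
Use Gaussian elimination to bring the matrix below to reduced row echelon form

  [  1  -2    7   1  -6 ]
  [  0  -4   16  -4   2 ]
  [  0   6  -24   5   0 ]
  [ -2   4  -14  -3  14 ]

R4 ← R4 + 2·R1
  [ 1  -2    7   1  -6 ]
  [ 0  -4   16  -4   2 ]
  [ 0   6  -24   5   0 ]
  [ 0   0    0  -1   2 ]
R2 ← -1/4·R2
  [ 1  -2    7   1    -6 ]
  [ 0   1   -4   1  -1/2 ]
  [ 0   6  -24   5     0 ]
  [ 0   0    0  -1     2 ]
R3 ← R3 − 6·R2
  [ 1  -2   7   1    -6 ]
  [ 0   1  -4   1  -1/2 ]
  [ 0   0   0  -1     3 ]
  [ 0   0   0  -1     2 ]
R3 ← -1·R3
  [ 1  -2   7   1    -6 ]
  [ 0   1  -4   1  -1/2 ]
  [ 0   0   0   1    -3 ]
  [ 0   0   0  -1     2 ]
R4 ← R4 + R3
  [ 1  -2   7  1    -6 ]
  [ 0   1  -4  1  -1/2 ]
  [ 0   0   0  1    -3 ]
  [ 0   0   0  0    -1 ]
R4 ← -1·R4
  [ 1  -2   7  1    -6 ]
  [ 0   1  -4  1  -1/2 ]
  [ 0   0   0  1    -3 ]
  [ 0   0   0  0     1 ]
R3 ← R3 + 3·R4
  [ 1  -2   7  1    -6 ]
  [ 0   1  -4  1  -1/2 ]
  [ 0   0   0  1     0 ]
  [ 0   0   0  0     1 ]
R2 ← R2 + 1/2·R4
  [ 1  -2   7  1  -6 ]
  [ 0   1  -4  1   0 ]
  [ 0   0   0  1   0 ]
  [ 0   0   0  0   1 ]
R1 ← R1 + 6·R4
  [ 1  -2   7  1  0 ]
  [ 0   1  -4  1  0 ]
  [ 0   0   0  1  0 ]
  [ 0   0   0  0  1 ]
R2 ← R2 − R3
  [ 1  -2   7  1  0 ]
  [ 0   1  -4  0  0 ]
  [ 0   0   0  1  0 ]
  [ 0   0   0  0  1 ]
R1 ← R1 − R3
  [ 1  -2   7  0  0 ]
  [ 0   1  -4  0  0 ]
  [ 0   0   0  1  0 ]
  [ 0   0   0  0  1 ]
R1 ← R1 + 2·R2
  [ 1  0  -1  0  0 ]
  [ 0  1  -4  0  0 ]
  [ 0  0   0  1  0 ]
  [ 0  0   0  0  1 ]

[[1, 0, -1, 0, 0], [0, 1, -4, 0, 0], [0, 0, 0, 1, 0], [0, 0, 0, 0, 1]]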